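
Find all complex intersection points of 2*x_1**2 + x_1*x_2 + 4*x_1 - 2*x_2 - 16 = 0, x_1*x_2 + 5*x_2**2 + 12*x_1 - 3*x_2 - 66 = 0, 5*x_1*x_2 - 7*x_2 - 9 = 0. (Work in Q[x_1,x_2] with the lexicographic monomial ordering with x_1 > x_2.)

Compute a lex Gröbner basis by Buchberger's algorithm.
f_1 = 2*x_1**2 + x_1*x_2 + 4*x_1 - 2*x_2 - 16, LT = x_1**2.
f_2 = x_1*x_2 + 12*x_1 + 5*x_2**2 - 3*x_2 - 66, LT = x_1*x_2.
f_3 = 5*x_1*x_2 - 7*x_2 - 9, LT = x_1*x_2.

S(f_1,f_2): lcm = x_1**2*x_2. S = -12*x_1**2 - 9/2*x_1*x_2**2 + 5*x_1*x_2 + 66*x_1 - x_2**2 - 8*x_2.
  leading term x_1**2: subtract (-6)·f_1 from -12*x_1**2 - 9/2*x_1*x_2**2 + 5*x_1*x_2 + 66*x_1 - x_2**2 - 8*x_2 → -9/2*x_1*x_2**2 + 11*x_1*x_2 + 90*x_1 - x_2**2 - 20*x_2 - 96
  leading term x_1*x_2**2: subtract (-9/2*x_2)·f_2 from -9/2*x_1*x_2**2 + 11*x_1*x_2 + 90*x_1 - x_2**2 - 20*x_2 - 96 → 65*x_1*x_2 + 90*x_1 + 45/2*x_2**3 - 29/2*x_2**2 - 317*x_2 - 96
  leading term x_1*x_2: subtract (65)·f_2 from 65*x_1*x_2 + 90*x_1 + 45/2*x_2**3 - 29/2*x_2**2 - 317*x_2 - 96 → -690*x_1 + 45/2*x_2**3 - 679/2*x_2**2 - 122*x_2 + 4194
  leading term x_1: no divisor's leading term divides it; move -690*x_1 to the remainder.
  leading term x_2**3: no divisor's leading term divides it; move 45/2*x_2**3 to the remainder.
  leading term x_2**2: no divisor's leading term divides it; move -679/2*x_2**2 to the remainder.
  leading term x_2: no divisor's leading term divides it; move -122*x_2 to the remainder.
  leading term 1: no divisor's leading term divides it; move 4194 to the remainder.
  remainder -690*x_1 + 45/2*x_2**3 - 679/2*x_2**2 - 122*x_2 + 4194 ≠ 0; add h_4 = -690*x_1 + 45/2*x_2**3 - 679/2*x_2**2 - 122*x_2 + 4194 to the basis.

S(f_1,f_3): lcm = x_1**2*x_2. S = 1/2*x_1*x_2**2 + 17/5*x_1*x_2 + 9/5*x_1 - x_2**2 - 8*x_2.
  leading term x_1*x_2**2: subtract (1/2*x_2)·f_2 from 1/2*x_1*x_2**2 + 17/5*x_1*x_2 + 9/5*x_1 - x_2**2 - 8*x_2 → -13/5*x_1*x_2 + 9/5*x_1 - 5/2*x_2**3 + 1/2*x_2**2 + 25*x_2
  leading term x_1*x_2: subtract (-13/5)·f_2 from -13/5*x_1*x_2 + 9/5*x_1 - 5/2*x_2**3 + 1/2*x_2**2 + 25*x_2 → 33*x_1 - 5/2*x_2**3 + 27/2*x_2**2 + 86/5*x_2 - 858/5
  leading term x_1: subtract (-11/230)·h_4 from 33*x_1 - 5/2*x_2**3 + 27/2*x_2**2 + 86/5*x_2 - 858/5 → -131/92*x_2**3 - 1259/460*x_2**2 + 1307/115*x_2 + 3333/115
  leading term x_2**3: no divisor's leading term divides it; move -131/92*x_2**3 to the remainder.
  leading term x_2**2: no divisor's leading term divides it; move -1259/460*x_2**2 to the remainder.
  leading term x_2: no divisor's leading term divides it; move 1307/115*x_2 to the remainder.
  leading term 1: no divisor's leading term divides it; move 3333/115 to the remainder.
  remainder -131/92*x_2**3 - 1259/460*x_2**2 + 1307/115*x_2 + 3333/115 ≠ 0; add h_5 = -131/92*x_2**3 - 1259/460*x_2**2 + 1307/115*x_2 + 3333/115 to the basis.

S(f_2,f_3): lcm = x_1*x_2. S = 12*x_1 + 5*x_2**2 - 8/5*x_2 - 321/5.
  leading term x_1: subtract (-2/115)·h_4 from 12*x_1 + 5*x_2**2 - 8/5*x_2 - 321/5 → 9/23*x_2**3 - 104/115*x_2**2 - 428/115*x_2 + 201/23
  leading term x_2**3: subtract (-36/131)·h_5 from 9/23*x_2**3 - 104/115*x_2**2 - 428/115*x_2 + 201/23 → -217/131*x_2**2 - 392/655*x_2 + 10941/655
  leading term x_2**2: no divisor's leading term divides it; move -217/131*x_2**2 to the remainder.
  leading term x_2: no divisor's leading term divides it; move -392/655*x_2 to the remainder.
  leading term 1: no divisor's leading term divides it; move 10941/655 to the remainder.
  remainder -217/131*x_2**2 - 392/655*x_2 + 10941/655 ≠ 0; add h_6 = -217/131*x_2**2 - 392/655*x_2 + 10941/655 to the basis.

S(f_1,h_4): lcm = x_1**2. S = 3/92*x_1*x_2**3 - 679/1380*x_1*x_2**2 + 223/690*x_1*x_2 + 929/115*x_1 - x_2 - 8.
  leading term x_1*x_2**3: subtract (3/92*x_2**2)·f_2 from 3/92*x_1*x_2**3 - 679/1380*x_1*x_2**2 + 223/690*x_1*x_2 + 929/115*x_1 - x_2 - 8 → -53/60*x_1*x_2**2 + 223/690*x_1*x_2 + 929/115*x_1 - 15/92*x_2**4 + 9/92*x_2**3 + 99/46*x_2**2 - x_2 - 8
  leading term x_1*x_2**2: subtract (-53/60*x_2)·f_2 from -53/60*x_1*x_2**2 + 223/690*x_1*x_2 + 929/115*x_1 - 15/92*x_2**4 + 9/92*x_2**3 + 99/46*x_2**2 - x_2 - 8 → 7537/690*x_1*x_2 + 929/115*x_1 - 15/92*x_2**4 + 623/138*x_2**3 - 229/460*x_2**2 - 593/10*x_2 - 8
  leading term x_1*x_2: subtract (7537/690)·f_2 from 7537/690*x_1*x_2 + 929/115*x_1 - 15/92*x_2**4 + 623/138*x_2**3 - 229/460*x_2**2 - 593/10*x_2 - 8 → -123*x_1 - 15/92*x_2**4 + 623/138*x_2**3 - 76057/1380*x_2**2 - 3051/115*x_2 + 81987/115
  leading term x_1: subtract (41/230)·h_4 from -123*x_1 - 15/92*x_2**4 + 623/138*x_2**3 - 76057/1380*x_2**2 - 3051/115*x_2 + 81987/115 → -15/92*x_2**4 + 139/276*x_2**3 + 373/69*x_2**2 - 110/23*x_2 - 798/23
  leading term x_2**4: subtract (15/131*x_2)·h_5 from -15/92*x_2**4 + 139/276*x_2**3 + 373/69*x_2**2 - 110/23*x_2 - 798/23 → 7385/9039*x_2**3 + 37100/9039*x_2**2 - 24409/3013*x_2 - 798/23
  leading term x_2**3: subtract (-29540/51483)·h_5 from 7385/9039*x_2**3 + 37100/9039*x_2**2 - 24409/3013*x_2 - 798/23 → 130459/51483*x_2**2 - 81347/51483*x_2 - 310030/17161
  leading term x_2**2: subtract (-18637/12183)·h_6 from 130459/51483*x_2**2 - 81347/51483*x_2 - 310030/17161 → -50673/20305*x_2 + 152019/20305
  leading term x_2: no divisor's leading term divides it; move -50673/20305*x_2 to the remainder.
  leading term 1: no divisor's leading term divides it; move 152019/20305 to the remainder.
  remainder -50673/20305*x_2 + 152019/20305 ≠ 0; add h_7 = -50673/20305*x_2 + 152019/20305 to the basis.

The other S-polynomials (S(f_2,h_4), S(f_3,h_4), S(f_1,h_5), S(f_2,h_5), S(f_3,h_5), S(h_4,h_5), S(f_1,h_6), S(f_2,h_6), S(f_3,h_6), S(h_4,h_6), S(h_5,h_6), S(f_1,h_7), S(f_2,h_7), S(f_3,h_7), S(h_4,h_7), S(h_5,h_7), S(h_6,h_7)) all reduce to 0 modulo the current basis, so we have a Gröbner basis.
Inter-reduce: drop elements whose leading term is divisible by another's, tail-reduce, and make monic.
Reduced Gröbner basis: {x_1 - 2, x_2 - 3}.

A lex Gröbner basis eliminates variables successively. Here x_2 - 3 depends only on x_2, with roots {3}; lifting each root through the earlier basis elements recovers the full solutions.
  x_2 = 3: the earlier basis element becomes x_1 - 2 = 0, giving x_1 = 2 — point (2, 3).

{(2, 3)}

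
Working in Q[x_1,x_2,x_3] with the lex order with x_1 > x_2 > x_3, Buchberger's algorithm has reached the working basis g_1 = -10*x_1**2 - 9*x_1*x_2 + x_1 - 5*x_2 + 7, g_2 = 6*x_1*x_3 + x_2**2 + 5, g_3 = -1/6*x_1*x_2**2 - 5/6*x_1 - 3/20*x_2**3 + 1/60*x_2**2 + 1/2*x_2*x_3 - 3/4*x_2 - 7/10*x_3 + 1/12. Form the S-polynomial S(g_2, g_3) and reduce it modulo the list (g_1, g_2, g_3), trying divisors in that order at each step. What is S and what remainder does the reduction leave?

S(g_2, g_3) = -5*x_1*x_3 + 1/6*x_2**4 - 9/10*x_2**3*x_3 + 1/10*x_2**2*x_3 + 5/6*x_2**2 + 3*x_2*x_3**2 - 9/2*x_2*x_3 - 21/5*x_3**2 + 1/2*x_3; remainder on division = 1/6*x_2**4 - 9/10*x_2**3*x_3 + 1/10*x_2**2*x_3 + 5/3*x_2**2 + 3*x_2*x_3**2 - 9/2*x_2*x_3 - 21/5*x_3**2 + 1/2*x_3 + 25/6.

lcm(LM(g_2), LM(g_3)) = x_1*x_2**2*x_3.
S = (lcm/LT(g_2))·g_2 − (lcm/LT(g_3))·g_3 = -5*x_1*x_3 + 1/6*x_2**4 - 9/10*x_2**3*x_3 + 1/10*x_2**2*x_3 + 5/6*x_2**2 + 3*x_2*x_3**2 - 9/2*x_2*x_3 - 21/5*x_3**2 + 1/2*x_3.
Reduce S modulo (g_1, g_2, g_3) in that order:
  leading term x_1*x_3: subtract (-5/6)·g_2 from -5*x_1*x_3 + 1/6*x_2**4 - 9/10*x_2**3*x_3 + 1/10*x_2**2*x_3 + 5/6*x_2**2 + 3*x_2*x_3**2 - 9/2*x_2*x_3 - 21/5*x_3**2 + 1/2*x_3 → 1/6*x_2**4 - 9/10*x_2**3*x_3 + 1/10*x_2**2*x_3 + 5/3*x_2**2 + 3*x_2*x_3**2 - 9/2*x_2*x_3 - 21/5*x_3**2 + 1/2*x_3 + 25/6
  leading term x_2**4: no divisor's leading term divides it; move 1/6*x_2**4 to the remainder.
  leading term x_2**3*x_3: no divisor's leading term divides it; move -9/10*x_2**3*x_3 to the remainder.
  leading term x_2**2*x_3: no divisor's leading term divides it; move 1/10*x_2**2*x_3 to the remainder.
  leading term x_2**2: no divisor's leading term divides it; move 5/3*x_2**2 to the remainder.
  leading term x_2*x_3**2: no divisor's leading term divides it; move 3*x_2*x_3**2 to the remainder.
  leading term x_2*x_3: no divisor's leading term divides it; move -9/2*x_2*x_3 to the remainder.
  leading term x_3**2: no divisor's leading term divides it; move -21/5*x_3**2 to the remainder.
  leading term x_3: no divisor's leading term divides it; move 1/2*x_3 to the remainder.
  leading term 1: no divisor's leading term divides it; move 25/6 to the remainder.
The remainder 1/6*x_2**4 - 9/10*x_2**3*x_3 + 1/10*x_2**2*x_3 + 5/3*x_2**2 + 3*x_2*x_3**2 - 9/2*x_2*x_3 - 21/5*x_3**2 + 1/2*x_3 + 25/6 is nonzero, so it would be added as the next basis element.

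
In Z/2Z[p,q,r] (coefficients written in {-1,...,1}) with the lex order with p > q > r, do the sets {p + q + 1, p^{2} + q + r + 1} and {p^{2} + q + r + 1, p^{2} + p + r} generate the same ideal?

Equality of ideals is decidable: compute both reduced Gröbner bases (unique for the ordering) and check whether they agree.
Buchberger on the first generating set:
f_1 = p + q + 1, LT = p.
f_2 = p^{2} + q + r + 1, LT = p^{2}.

S(f_1,f_2): lcm = p^{2}. S = pq + p + q + r + 1.
  reduce S modulo (f_1, f_2):
  remainder q^{2} + q + r ≠ 0; add g_3 = q^{2} + q + r to the basis.

The other S-polynomials (S(f_1,g_3), S(f_2,g_3)) all reduce to 0 modulo the current basis, so we have a Gröbner basis.
Inter-reduce: drop elements whose leading term is divisible by another's, tail-reduce, and make monic.
Reduced Gröbner basis: {p + q + 1, q^{2} + q + r}.

Buchberger on the second generating set:
h_1 = p^{2} + q + r + 1, LT = p^{2}.
h_2 = p^{2} + p + r, LT = p^{2}.

S(h_1,h_2): lcm = p^{2}. S = p + q + 1.
  reduce S modulo (h_1, h_2):
  remainder p + q + 1 ≠ 0; add k_3 = p + q + 1 to the basis.

S(h_1,k_3): lcm = p^{2}. S = pq + p + q + r + 1.
  reduce S modulo (h_1, h_2, k_3):
  remainder q^{2} + q + r ≠ 0; add k_4 = q^{2} + q + r to the basis.

The other S-polynomials (S(h_2,k_3), S(h_1,k_4), S(h_2,k_4), S(k_3,k_4)) all reduce to 0 modulo the current basis, so we have a Gröbner basis.
Inter-reduce: drop elements whose leading term is divisible by another's, tail-reduce, and make monic.
Reduced Gröbner basis: {p + q + 1, q^{2} + q + r}.

The two bases agree; hence the ideals are identical.

Yes, the ideals are equal.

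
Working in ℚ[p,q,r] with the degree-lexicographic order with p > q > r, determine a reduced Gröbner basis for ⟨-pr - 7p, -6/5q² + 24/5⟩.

G = {pr + 7p, q² - 4}

f_1 = -pr - 7p, LT = pr.
f_2 = -6/5q² + 24/5, LT = q².

The S-polynomials (S(f_1,f_2)) all reduce to 0 modulo the current basis, so we have a Gröbner basis.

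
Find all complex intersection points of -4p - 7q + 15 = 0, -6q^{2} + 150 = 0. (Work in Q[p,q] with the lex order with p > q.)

{(25/2, -5), (-5, 5)}

Compute a lex Gröbner basis by Buchberger's algorithm.
f_1 = -4p - 7q + 15, LT = p.
f_2 = -6q^{2} + 150, LT = q^{2}.

S(f_1,f_2): leading monomials are coprime, so the S-polynomial reduces to 0 (Buchberger's first criterion).
Every S-polynomial of the final basis reduces to 0, so we have a Gröbner basis.
Inter-reduce: drop elements whose leading term is divisible by another's, tail-reduce, and make monic.
Reduced Gröbner basis: {p + \tfrac{7}{4}q - \tfrac{15}{4}, q^{2} - 25}.

Since the basis is lex-ordered, q^{2} - 25 is univariate in q. Its roots are {-5, 5}. Back-substituting each root into the other basis elements fixes the other coordinates.
  q = -5: the earlier basis element becomes p - \tfrac{25}{2} = 0, giving p = 25/2 — point (25/2, -5).
  q = 5: the earlier basis element becomes p + 5 = 0, giving p = -5 — point (-5, 5).
Substituting each solution back into the original system confirms all equations vanish.
Zero-dimensionality of the ideal guarantees finitely many solutions over ℂ.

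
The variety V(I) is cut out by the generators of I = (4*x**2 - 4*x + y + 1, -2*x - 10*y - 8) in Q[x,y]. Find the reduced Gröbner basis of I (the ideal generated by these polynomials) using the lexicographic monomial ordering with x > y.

G = {x + 5*y + 4, y**2 + 181/100*y + 81/100}

f_1 = 4*x**2 - 4*x + y + 1, LT = x**2.
f_2 = -2*x - 10*y - 8, LT = x.

S(f_1,f_2): lcm = x**2. S = -5*x*y - 5*x + 1/4*y + 1/4.
  reduce S modulo (f_1, f_2):
  remainder 25*y**2 + 181/4*y + 81/4 ≠ 0; add g_3 = 25*y**2 + 181/4*y + 81/4 to the basis.

The other S-polynomials (S(f_1,g_3), S(f_2,g_3)) all reduce to 0 modulo the current basis, so we have a Gröbner basis.
Inter-reduce: drop elements whose leading term is divisible by another's, tail-reduce, and make monic.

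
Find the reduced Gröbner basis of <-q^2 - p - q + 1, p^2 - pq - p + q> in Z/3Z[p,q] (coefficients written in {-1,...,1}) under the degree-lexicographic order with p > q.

G = {p^2 - pq - p + q, q^2 + p + q - 1}

f_1 = -q^2 - p - q + 1, LT = q^2.
f_2 = p^2 - pq - p + q, LT = p^2.

The S-polynomials (S(f_1,f_2)) all reduce to 0 modulo the current basis, so we have a Gröbner basis.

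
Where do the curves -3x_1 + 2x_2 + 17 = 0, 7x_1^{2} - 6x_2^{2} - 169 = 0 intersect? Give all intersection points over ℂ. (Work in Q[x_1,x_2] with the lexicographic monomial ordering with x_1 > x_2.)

Compute a lex Gröbner basis by Buchberger's algorithm.
f_1 = -3x_1 + 2x_2 + 17, LT = x_1.
f_2 = 7x_1^{2} - 6x_2^{2} - 169, LT = x_1^{2}.

S(f_1,f_2): lcm = x_1^{2}. S = -\tfrac{2}{3}x_1x_2 - \tfrac{17}{3}x_1 + \tfrac{6}{7}x_2^{2} + \tfrac{169}{7}.
  leading term x_1x_2: subtract (\tfrac{2}{9}x_2)·f_1 from -\tfrac{2}{3}x_1x_2 - \tfrac{17}{3}x_1 + \tfrac{6}{7}x_2^{2} + \tfrac{169}{7} → -\tfrac{17}{3}x_1 + \tfrac{26}{63}x_2^{2} - \tfrac{34}{9}x_2 + \tfrac{169}{7}
  leading term x_1: subtract (\tfrac{17}{9})·f_1 from -\tfrac{17}{3}x_1 + \tfrac{26}{63}x_2^{2} - \tfrac{34}{9}x_2 + \tfrac{169}{7} → \tfrac{26}{63}x_2^{2} - \tfrac{68}{9}x_2 - \tfrac{502}{63}
  leading term x_2^{2}: no divisor's leading term divides it; move \tfrac{26}{63}x_2^{2} to the remainder.
  leading term x_2: no divisor's leading term divides it; move -\tfrac{68}{9}x_2 to the remainder.
  leading term 1: no divisor's leading term divides it; move -\tfrac{502}{63} to the remainder.
  remainder \tfrac{26}{63}x_2^{2} - \tfrac{68}{9}x_2 - \tfrac{502}{63} ≠ 0; add h_3 = \tfrac{26}{63}x_2^{2} - \tfrac{68}{9}x_2 - \tfrac{502}{63} to the basis.

S(f_1,h_3): leading monomials are coprime, so the S-polynomial reduces to 0 (Buchberger's first criterion).
S(f_2,h_3): leading monomials are coprime, so the S-polynomial reduces to 0 (Buchberger's first criterion).
Every S-polynomial of the final basis reduces to 0, so we have a Gröbner basis.
Inter-reduce: drop elements whose leading term is divisible by another's, tail-reduce, and make monic.
Reduced Gröbner basis: {x_1 - \tfrac{2}{3}x_2 - \tfrac{17}{3}, x_2^{2} - \tfrac{238}{13}x_2 - \tfrac{251}{13}}.

From the last basis element, x_2^{2} - \tfrac{238}{13}x_2 - \tfrac{251}{13} = 0, so x_2 takes values in {-1, 251/13}. Each choice, substituted upward through the basis, yields the corresponding point(s) of the solution set.
  x_2 = -1: the earlier basis element becomes x_1 - 5 = 0, giving x_1 = 5 — point (5, -1).
  x_2 = 251/13: the earlier basis element becomes x_1 - \tfrac{241}{13} = 0, giving x_1 = 241/13 — point (241/13, 251/13).
Each listed point satisfies every original equation (direct substitution).

{(5, -1), (241/13, 251/13)}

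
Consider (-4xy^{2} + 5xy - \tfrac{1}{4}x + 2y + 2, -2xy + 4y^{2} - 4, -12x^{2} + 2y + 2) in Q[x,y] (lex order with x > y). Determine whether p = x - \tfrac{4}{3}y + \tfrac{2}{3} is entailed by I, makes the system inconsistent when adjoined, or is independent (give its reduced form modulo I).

Adjoining x - \tfrac{4}{3}y + \tfrac{2}{3} makes the ideal the whole ring: the system is inconsistent.

First compute the reduced Gröbner basis of I by Buchberger's algorithm.
f_1 = -4xy^{2} + 5xy - \tfrac{1}{4}x + 2y + 2, LT = xy^{2}.
f_2 = -2xy + 4y^{2} - 4, LT = xy.
f_3 = -12x^{2} + 2y + 2, LT = x^{2}.

S(f_1,f_2): lcm = xy^{2}. S = -\tfrac{5}{4}xy + \tfrac{1}{16}x + 2y^{3} - \tfrac{5}{2}y - \tfrac{1}{2}.
  leading term xy: subtract (\tfrac{5}{8})·f_2 from -\tfrac{5}{4}xy + \tfrac{1}{16}x + 2y^{3} - \tfrac{5}{2}y - \tfrac{1}{2} → \tfrac{1}{16}x + 2y^{3} - \tfrac{5}{2}y^{2} - \tfrac{5}{2}y + 2
  leading term x: no divisor's leading term divides it; move \tfrac{1}{16}x to the remainder.
  leading term y^{3}: no divisor's leading term divides it; move 2y^{3} to the remainder.
  leading term y^{2}: no divisor's leading term divides it; move -\tfrac{5}{2}y^{2} to the remainder.
  leading term y: no divisor's leading term divides it; move -\tfrac{5}{2}y to the remainder.
  leading term 1: no divisor's leading term divides it; move 2 to the remainder.
  remainder \tfrac{1}{16}x + 2y^{3} - \tfrac{5}{2}y^{2} - \tfrac{5}{2}y + 2 ≠ 0; add h_4 = \tfrac{1}{16}x + 2y^{3} - \tfrac{5}{2}y^{2} - \tfrac{5}{2}y + 2 to the basis.

S(f_1,f_3): lcm = x^{2}y^{2}. S = -\tfrac{5}{4}x^{2}y + \tfrac{1}{16}x^{2} - \tfrac{1}{2}xy - \tfrac{1}{2}x + \tfrac{1}{6}y^{3} + \tfrac{1}{6}y^{2}.
  leading term x^{2}y: subtract (\tfrac{5}{8}x)·f_2 from -\tfrac{5}{4}x^{2}y + \tfrac{1}{16}x^{2} - \tfrac{1}{2}xy - \tfrac{1}{2}x + \tfrac{1}{6}y^{3} + \tfrac{1}{6}y^{2} → \tfrac{1}{16}x^{2} - \tfrac{5}{2}xy^{2} - \tfrac{1}{2}xy + 2x + \tfrac{1}{6}y^{3} + \tfrac{1}{6}y^{2}
  leading term x^{2}: subtract (-\tfrac{1}{192})·f_3 from \tfrac{1}{16}x^{2} - \tfrac{5}{2}xy^{2} - \tfrac{1}{2}xy + 2x + \tfrac{1}{6}y^{3} + \tfrac{1}{6}y^{2} → -\tfrac{5}{2}xy^{2} - \tfrac{1}{2}xy + 2x + \tfrac{1}{6}y^{3} + \tfrac{1}{6}y^{2} + \tfrac{1}{96}y + \tfrac{1}{96}
  leading term xy^{2}: subtract (\tfrac{5}{8})·f_1 from -\tfrac{5}{2}xy^{2} - \tfrac{1}{2}xy + 2x + \tfrac{1}{6}y^{3} + \tfrac{1}{6}y^{2} + \tfrac{1}{96}y + \tfrac{1}{96} → -\tfrac{29}{8}xy + \tfrac{69}{32}x + \tfrac{1}{6}y^{3} + \tfrac{1}{6}y^{2} - \tfrac{119}{96}y - \tfrac{119}{96}
  leading term xy: subtract (\tfrac{29}{16})·f_2 from -\tfrac{29}{8}xy + \tfrac{69}{32}x + \tfrac{1}{6}y^{3} + \tfrac{1}{6}y^{2} - \tfrac{119}{96}y - \tfrac{119}{96} → \tfrac{69}{32}x + \tfrac{1}{6}y^{3} - \tfrac{85}{12}y^{2} - \tfrac{119}{96}y + \tfrac{577}{96}
  leading term x: subtract (\tfrac{69}{2})·h_4 from \tfrac{69}{32}x + \tfrac{1}{6}y^{3} - \tfrac{85}{12}y^{2} - \tfrac{119}{96}y + \tfrac{577}{96} → -\tfrac{413}{6}y^{3} + \tfrac{475}{6}y^{2} + \tfrac{8161}{96}y - \tfrac{6047}{96}
  leading term y^{3}: no divisor's leading term divides it; move -\tfrac{413}{6}y^{3} to the remainder.
  leading term y^{2}: no divisor's leading term divides it; move \tfrac{475}{6}y^{2} to the remainder.
  leading term y: no divisor's leading term divides it; move \tfrac{8161}{96}y to the remainder.
  leading term 1: no divisor's leading term divides it; move -\tfrac{6047}{96} to the remainder.
  remainder -\tfrac{413}{6}y^{3} + \tfrac{475}{6}y^{2} + \tfrac{8161}{96}y - \tfrac{6047}{96} ≠ 0; add h_5 = -\tfrac{413}{6}y^{3} + \tfrac{475}{6}y^{2} + \tfrac{8161}{96}y - \tfrac{6047}{96} to the basis.

S(f_2,f_3): lcm = x^{2}y. S = -2xy^{2} + 2x + \tfrac{1}{6}y^{2} + \tfrac{1}{6}y.
  leading term xy^{2}: subtract (\tfrac{1}{2})·f_1 from -2xy^{2} + 2x + \tfrac{1}{6}y^{2} + \tfrac{1}{6}y → -\tfrac{5}{2}xy + \tfrac{17}{8}x + \tfrac{1}{6}y^{2} - \tfrac{5}{6}y - 1
  leading term xy: subtract (\tfrac{5}{4})·f_2 from -\tfrac{5}{2}xy + \tfrac{17}{8}x + \tfrac{1}{6}y^{2} - \tfrac{5}{6}y - 1 → \tfrac{17}{8}x - \tfrac{29}{6}y^{2} - \tfrac{5}{6}y + 4
  leading term x: subtract (34)·h_4 from \tfrac{17}{8}x - \tfrac{29}{6}y^{2} - \tfrac{5}{6}y + 4 → -68y^{3} + \tfrac{481}{6}y^{2} + \tfrac{505}{6}y - 64
  leading term y^{3}: subtract (\tfrac{408}{413})·h_5 from -68y^{3} + \tfrac{481}{6}y^{2} + \tfrac{505}{6}y - 64 → \tfrac{4853}{2478}y^{2} + \tfrac{919}{4956}y - \tfrac{2929}{1652}
  leading term y^{2}: no divisor's leading term divides it; move \tfrac{4853}{2478}y^{2} to the remainder.
  leading term y: no divisor's leading term divides it; move \tfrac{919}{4956}y to the remainder.
  leading term 1: no divisor's leading term divides it; move -\tfrac{2929}{1652} to the remainder.
  remainder \tfrac{4853}{2478}y^{2} + \tfrac{919}{4956}y - \tfrac{2929}{1652} ≠ 0; add h_6 = \tfrac{4853}{2478}y^{2} + \tfrac{919}{4956}y - \tfrac{2929}{1652} to the basis.

S(f_1,h_4): lcm = xy^{2}. S = -\tfrac{5}{4}xy + \tfrac{1}{16}x - 32y^{5} + 40y^{4} + 40y^{3} - 32y^{2} - \tfrac{1}{2}y - \tfrac{1}{2}.
  leading term xy: subtract (\tfrac{5}{8})·f_2 from -\tfrac{5}{4}xy + \tfrac{1}{16}x - 32y^{5} + 40y^{4} + 40y^{3} - 32y^{2} - \tfrac{1}{2}y - \tfrac{1}{2} → \tfrac{1}{16}x - 32y^{5} + 40y^{4} + 40y^{3} - \tfrac{69}{2}y^{2} - \tfrac{1}{2}y + 2
  leading term x: subtract (1)·h_4 from \tfrac{1}{16}x - 32y^{5} + 40y^{4} + 40y^{3} - \tfrac{69}{2}y^{2} - \tfrac{1}{2}y + 2 → -32y^{5} + 40y^{4} + 38y^{3} - 32y^{2} + 2y
  leading term y^{5}: subtract (\tfrac{192}{413}y^{2})·h_5 from -32y^{5} + 40y^{4} + 38y^{3} - 32y^{2} + 2y → \tfrac{1320}{413}y^{4} - \tfrac{628}{413}y^{3} - \tfrac{1122}{413}y^{2} + 2y
  leading term y^{4}: subtract (-\tfrac{7920}{170569}y)·h_5 from \tfrac{1320}{413}y^{4} - \tfrac{628}{413}y^{3} - \tfrac{1122}{413}y^{2} + 2y → \tfrac{367636}{170569}y^{3} + \tfrac{419793}{341138}y^{2} - \tfrac{315479}{341138}y
  leading term y^{3}: subtract (-\tfrac{2205816}{70444997})·h_5 from \tfrac{367636}{170569}y^{3} + \tfrac{419793}{341138}y^{2} - \tfrac{315479}{341138}y → \tfrac{522628709}{140889994}y^{2} + \tfrac{489483695}{281779988}y - \tfrac{555773723}{281779988}
  leading term y^{2}: subtract (\tfrac{1567886127}{827771357})·h_6 from \tfrac{522628709}{140889994}y^{2} + \tfrac{489483695}{281779988}y - \tfrac{555773723}{281779988} → \tfrac{1147196482}{827771357}y + \tfrac{1147196482}{827771357}
  leading term y: no divisor's leading term divides it; move \tfrac{1147196482}{827771357}y to the remainder.
  leading term 1: no divisor's leading term divides it; move \tfrac{1147196482}{827771357} to the remainder.
  remainder \tfrac{1147196482}{827771357}y + \tfrac{1147196482}{827771357} ≠ 0; add h_7 = \tfrac{1147196482}{827771357}y + \tfrac{1147196482}{827771357} to the basis.

The other S-polynomials (S(f_2,h_4), S(f_3,h_4), S(f_1,h_5), S(f_2,h_5), S(f_3,h_5), S(h_4,h_5), S(f_1,h_6), S(f_2,h_6), S(f_3,h_6), S(h_4,h_6), S(h_5,h_6), S(f_1,h_7), S(f_2,h_7), S(f_3,h_7), S(h_4,h_7), S(h_5,h_7), S(h_6,h_7)) all reduce to 0 modulo the current basis, so we have a Gröbner basis.
Inter-reduce: drop elements whose leading term is divisible by another's, tail-reduce, and make monic.
Reduced Gröbner basis: {x, y + 1}.
Label its elements g_1 = x, g_2 = y + 1.

Reduce p = x - \tfrac{4}{3}y + \tfrac{2}{3} modulo G:
  leading term x: subtract (1)·g_1 from x - \tfrac{4}{3}y + \tfrac{2}{3} → -\tfrac{4}{3}y + \tfrac{2}{3}
  leading term y: subtract (-\tfrac{4}{3})·g_2 from -\tfrac{4}{3}y + \tfrac{2}{3} → 2
  leading term 1: no divisor's leading term divides it; move 2 to the remainder.
  normal form = 2.
The normal form is nonzero, so p ∉ I. Since p minus its normal form lies in I, I + (p) = I + (r) where r = 2; decide whether this ideal is the whole ring.
Here r = 2 is a nonzero constant, hence a unit: 1 ∈ I + (p), the Gröbner basis of I + (p) is {1}, and the enlarged system has no common solution — adjoining p is inconsistent.

The remainder on division by a Gröbner basis is unique — it is the normal form.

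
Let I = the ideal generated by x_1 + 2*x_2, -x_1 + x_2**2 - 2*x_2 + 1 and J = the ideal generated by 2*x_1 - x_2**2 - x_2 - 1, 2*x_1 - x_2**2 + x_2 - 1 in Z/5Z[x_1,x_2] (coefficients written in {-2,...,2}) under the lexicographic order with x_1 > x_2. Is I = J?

Two ideals are equal iff their reduced Gröbner bases coincide (the reduced basis is unique for a fixed ordering).
Buchberger on the first generating set:
f_1 = x_1 + 2*x_2, LT = x_1.
f_2 = -x_1 + x_2**2 - 2*x_2 + 1, LT = x_1.

S(f_1,f_2): lcm = x_1. S = x_2**2 + 1.
  leading term x_2**2: no divisor's leading term divides it; move x_2**2 to the remainder.
  leading term 1: no divisor's leading term divides it; move 1 to the remainder.
  remainder x_2**2 + 1 ≠ 0; add g_3 = x_2**2 + 1 to the basis.

The other S-polynomials (S(f_1,g_3), S(f_2,g_3)) all reduce to 0 modulo the current basis, so we have a Gröbner basis.
Inter-reduce: drop elements whose leading term is divisible by another's, tail-reduce, and make monic.
Reduced Gröbner basis: {x_1 + 2*x_2, x_2**2 + 1}.

Buchberger on the second generating set:
h_1 = 2*x_1 - x_2**2 - x_2 - 1, LT = x_1.
h_2 = 2*x_1 - x_2**2 + x_2 - 1, LT = x_1.

S(h_1,h_2): lcm = x_1. S = -x_2.
  leading term x_2: no divisor's leading term divides it; move -x_2 to the remainder.
  remainder -x_2 ≠ 0; add k_3 = -x_2 to the basis.

The other S-polynomials (S(h_1,k_3), S(h_2,k_3)) all reduce to 0 modulo the current basis, so we have a Gröbner basis.
Inter-reduce: drop elements whose leading term is divisible by another's, tail-reduce, and make monic.
Reduced Gröbner basis: {x_1 + 2, x_2}.

Since the reduced bases disagree, the two ideals are not the same.

No, the ideals differ.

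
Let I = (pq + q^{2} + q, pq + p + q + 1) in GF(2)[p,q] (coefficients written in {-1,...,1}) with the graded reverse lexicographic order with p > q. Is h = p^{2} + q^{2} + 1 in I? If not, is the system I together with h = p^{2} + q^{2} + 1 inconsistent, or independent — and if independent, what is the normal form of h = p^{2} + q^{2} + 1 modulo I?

p^{2} + q^{2} + 1 lies in I (it reduces to 0).

First compute the reduced Gröbner basis of I by Buchberger's algorithm.
f_1 = pq + q^{2} + q, LT = pq.
f_2 = pq + p + q + 1, LT = pq.

S(f_1,f_2): lcm = pq. S = q^{2} + p + 1.
  reduce S modulo (f_1, f_2):
  remainder q^{2} + p + 1 ≠ 0; add k_3 = q^{2} + p + 1 to the basis.

S(f_1,k_3): lcm = pq^{2}. S = q^{3} + p^{2} + q^{2} + p.
  reduce S modulo (f_1, f_2, k_3):
  remainder p^{2} + p ≠ 0; add k_4 = p^{2} + p to the basis.

The other S-polynomials (S(f_2,k_3), S(f_1,k_4), S(f_2,k_4), S(k_3,k_4)) all reduce to 0 modulo the current basis, so we have a Gröbner basis.
Inter-reduce: drop elements whose leading term is divisible by another's, tail-reduce, and make monic.
Reduced Gröbner basis: {p^{2} + p, pq + p + q + 1, q^{2} + p + 1}.
Label its elements g_1 = p^{2} + p, g_2 = pq + p + q + 1, g_3 = q^{2} + p + 1.

Reduce h = p^{2} + q^{2} + 1 modulo G:
  leading term p^{2}: subtract (1)·g_1 from p^{2} + q^{2} + 1 → q^{2} + p + 1
  leading term q^{2}: subtract (1)·g_3 from q^{2} + p + 1 → 0
  normal form = 0.
Since the normal form is 0, h ∈ I.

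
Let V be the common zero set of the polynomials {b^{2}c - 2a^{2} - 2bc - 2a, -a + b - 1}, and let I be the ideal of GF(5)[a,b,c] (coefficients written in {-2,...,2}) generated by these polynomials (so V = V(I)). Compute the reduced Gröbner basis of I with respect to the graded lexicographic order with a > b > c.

G = {b^{2}c - 2b^{2} - 2bc + 2b, a - b + 1}

f_1 = b^{2}c - 2a^{2} - 2bc - 2a, LT = b^{2}c.
f_2 = -a + b - 1, LT = a.

The S-polynomials (S(f_1,f_2)) all reduce to 0 modulo the current basis, so we have a Gröbner basis.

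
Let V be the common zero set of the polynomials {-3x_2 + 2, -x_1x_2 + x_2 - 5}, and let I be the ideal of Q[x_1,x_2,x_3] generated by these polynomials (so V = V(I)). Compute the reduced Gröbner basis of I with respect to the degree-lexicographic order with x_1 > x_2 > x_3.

G = {x_1 + 13/2, x_2 - 2/3}

f_1 = -3x_2 + 2, LT = x_2.
f_2 = -x_1x_2 + x_2 - 5, LT = x_1x_2.

S(f_1,f_2): lcm = x_1x_2. S = -2/3x_1 + x_2 - 5.
  leading term x_1: no divisor's leading term divides it; move -2/3x_1 to the remainder.
  leading term x_2: subtract (-1/3)·f_1 from x_2 - 5 → -13/3
  leading term 1: no divisor's leading term divides it; move -13/3 to the remainder.
  remainder -2/3x_1 - 13/3 ≠ 0; add g_3 = -2/3x_1 - 13/3 to the basis.

The other S-polynomials (S(f_1,g_3), S(f_2,g_3)) all reduce to 0 modulo the current basis, so we have a Gröbner basis.
Inter-reduce: drop elements whose leading term is divisible by another's, tail-reduce, and make monic.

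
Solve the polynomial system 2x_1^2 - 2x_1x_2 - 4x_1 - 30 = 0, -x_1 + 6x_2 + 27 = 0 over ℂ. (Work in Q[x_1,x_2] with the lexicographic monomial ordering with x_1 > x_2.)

{(-6, -11/2), (3, -4)}

Compute a lex Gröbner basis by Buchberger's algorithm.
f_1 = 2x_1^2 - 2x_1x_2 - 4x_1 - 30, LT = x_1^2.
f_2 = -x_1 + 6x_2 + 27, LT = x_1.

S(f_1,f_2): lcm = x_1^2. S = 5x_1x_2 + 25x_1 - 15.
  reduce S modulo (f_1, f_2):
  remainder 30x_2^2 + 285x_2 + 660 ≠ 0; add h_3 = 30x_2^2 + 285x_2 + 660 to the basis.

The other S-polynomials (S(f_1,h_3), S(f_2,h_3)) all reduce to 0 modulo the current basis, so we have a Gröbner basis.
Inter-reduce: drop elements whose leading term is divisible by another's, tail-reduce, and make monic.
Reduced Gröbner basis: {x_1 - 6x_2 - 27, x_2^2 + 19/2x_2 + 22}.

Since the basis is lex-ordered, x_2^2 + 19/2x_2 + 22 is univariate in x_2. Its roots are {-11/2, -4}. Back-substituting each root into the other basis elements fixes the other coordinates.
  x_2 = -11/2: the earlier basis element becomes x_1 + 6 = 0, giving x_1 = -6 — point (-6, -11/2).
  x_2 = -4: the earlier basis element becomes x_1 - 3 = 0, giving x_1 = 3 — point (3, -4).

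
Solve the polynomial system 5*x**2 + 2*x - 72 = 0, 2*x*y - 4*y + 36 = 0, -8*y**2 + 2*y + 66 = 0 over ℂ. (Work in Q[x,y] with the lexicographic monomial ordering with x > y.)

{(-4, 3)}

Compute a lex Gröbner basis by Buchberger's algorithm.
f_1 = 5*x**2 + 2*x - 72, LT = x**2.
f_2 = 2*x*y - 4*y + 36, LT = x*y.
f_3 = -8*y**2 + 2*y + 66, LT = y**2.

S(f_1,f_2): lcm = x**2*y. S = 12/5*x*y - 18*x - 72/5*y.
  leading term x*y: subtract (6/5)·f_2 from 12/5*x*y - 18*x - 72/5*y → -18*x - 48/5*y - 216/5
  leading term x: no divisor's leading term divides it; move -18*x to the remainder.
  leading term y: no divisor's leading term divides it; move -48/5*y to the remainder.
  leading term 1: no divisor's leading term divides it; move -216/5 to the remainder.
  remainder -18*x - 48/5*y - 216/5 ≠ 0; add h_4 = -18*x - 48/5*y - 216/5 to the basis.

S(f_2,f_3): lcm = x*y**2. S = 1/4*x*y + 33/4*x - 2*y**2 + 18*y.
  leading term x*y: subtract (1/8)·f_2 from 1/4*x*y + 33/4*x - 2*y**2 + 18*y → 33/4*x - 2*y**2 + 37/2*y - 9/2
  leading term x: subtract (-11/24)·h_4 from 33/4*x - 2*y**2 + 37/2*y - 9/2 → -2*y**2 + 141/10*y - 243/10
  leading term y**2: subtract (1/4)·f_3 from -2*y**2 + 141/10*y - 243/10 → 68/5*y - 204/5
  leading term y: no divisor's leading term divides it; move 68/5*y to the remainder.
  leading term 1: no divisor's leading term divides it; move -204/5 to the remainder.
  remainder 68/5*y - 204/5 ≠ 0; add h_5 = 68/5*y - 204/5 to the basis.

The other S-polynomials (S(f_1,f_3), S(f_1,h_4), S(f_2,h_4), S(f_3,h_4), S(f_1,h_5), S(f_2,h_5), S(f_3,h_5), S(h_4,h_5)) all reduce to 0 modulo the current basis, so we have a Gröbner basis.
Inter-reduce: drop elements whose leading term is divisible by another's, tail-reduce, and make monic.
Reduced Gröbner basis: {x + 4, y - 3}.

From the last basis element, y - 3 = 0, so y takes values in {3}. Each choice, substituted upward through the basis, yields the corresponding point(s) of the solution set.
  y = 3: the earlier basis element becomes x + 4 = 0, giving x = -4 — point (-4, 3).
Check: every point annihilates each of the original generators.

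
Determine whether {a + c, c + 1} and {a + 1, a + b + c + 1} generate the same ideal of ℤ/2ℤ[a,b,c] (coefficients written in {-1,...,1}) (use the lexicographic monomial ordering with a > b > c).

Two ideals are equal iff their reduced Gröbner bases coincide (the reduced basis is unique for a fixed ordering).
Buchberger on the first generating set:
f_1 = a + c, LT = a.
f_2 = c + 1, LT = c.

The S-polynomials (S(f_1,f_2)) all reduce to 0 modulo the current basis, so we have a Gröbner basis.
Inter-reduce: drop elements whose leading term is divisible by another's, tail-reduce, and make monic.
Reduced Gröbner basis: {a + 1, c + 1}.

Buchberger on the second generating set:
h_1 = a + 1, LT = a.
h_2 = a + b + c + 1, LT = a.

S(h_1,h_2): lcm = a. S = b + c.
  leading term b: no divisor's leading term divides it; move b to the remainder.
  leading term c: no divisor's leading term divides it; move c to the remainder.
  remainder b + c ≠ 0; add k_3 = b + c to the basis.

The other S-polynomials (S(h_1,k_3), S(h_2,k_3)) all reduce to 0 modulo the current basis, so we have a Gröbner basis.
Inter-reduce: drop elements whose leading term is divisible by another's, tail-reduce, and make monic.
Reduced Gröbner basis: {a + 1, b + c}.

These differ, so the ideals are not equal.

No, the ideals differ.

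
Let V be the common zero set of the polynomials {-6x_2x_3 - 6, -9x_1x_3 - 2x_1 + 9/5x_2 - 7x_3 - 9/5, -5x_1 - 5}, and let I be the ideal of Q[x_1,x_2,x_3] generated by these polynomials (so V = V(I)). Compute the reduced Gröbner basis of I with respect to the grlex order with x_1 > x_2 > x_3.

Buchberger's algorithm terminates because the ascending chain of leading-term ideals stabilizes.

f_1 = -6x_2x_3 - 6, LT = x_2x_3.
f_2 = -9x_1x_3 - 2x_1 + 9/5x_2 - 7x_3 - 9/5, LT = x_1x_3.
f_3 = -5x_1 - 5, LT = x_1.

S(f_1,f_2): lcm = x_1x_2x_3. S = -2/9x_1x_2 + 1/5x_2^2 - 7/9x_2x_3 + x_1 - 1/5x_2.
  leading term x_1x_2: subtract (2/45x_2)·f_3 from -2/9x_1x_2 + 1/5x_2^2 - 7/9x_2x_3 + x_1 - 1/5x_2 → 1/5x_2^2 - 7/9x_2x_3 + x_1 + 1/45x_2
  leading term x_2^2: no divisor's leading term divides it; move 1/5x_2^2 to the remainder.
  leading term x_2x_3: subtract (7/54)·f_1 from -7/9x_2x_3 + x_1 + 1/45x_2 → x_1 + 1/45x_2 + 7/9
  leading term x_1: subtract (-1/5)·f_3 from x_1 + 1/45x_2 + 7/9 → 1/45x_2 - 2/9
  leading term x_2: no divisor's leading term divides it; move 1/45x_2 to the remainder.
  leading term 1: no divisor's leading term divides it; move -2/9 to the remainder.
  remainder 1/5x_2^2 + 1/45x_2 - 2/9 ≠ 0; add g_4 = 1/5x_2^2 + 1/45x_2 - 2/9 to the basis.

S(f_2,f_3): lcm = x_1x_3. S = 2/9x_1 - 1/5x_2 - 2/9x_3 + 1/5.
  leading term x_1: subtract (-2/45)·f_3 from 2/9x_1 - 1/5x_2 - 2/9x_3 + 1/5 → -1/5x_2 - 2/9x_3 - 1/45
  leading term x_2: no divisor's leading term divides it; move -1/5x_2 to the remainder.
  leading term x_3: no divisor's leading term divides it; move -2/9x_3 to the remainder.
  leading term 1: no divisor's leading term divides it; move -1/45 to the remainder.
  remainder -1/5x_2 - 2/9x_3 - 1/45 ≠ 0; add g_5 = -1/5x_2 - 2/9x_3 - 1/45 to the basis.

S(f_1,g_5): lcm = x_2x_3. S = -10/9x_3^2 - 1/9x_3 + 1.
  leading term x_3^2: no divisor's leading term divides it; move -10/9x_3^2 to the remainder.
  leading term x_3: no divisor's leading term divides it; move -1/9x_3 to the remainder.
  leading term 1: no divisor's leading term divides it; move 1 to the remainder.
  remainder -10/9x_3^2 - 1/9x_3 + 1 ≠ 0; add g_6 = -10/9x_3^2 - 1/9x_3 + 1 to the basis.

The other S-polynomials (S(f_1,f_3), S(f_1,g_4), S(f_2,g_4), S(f_3,g_4), S(f_2,g_5), S(f_3,g_5), S(g_4,g_5), S(f_1,g_6), S(f_2,g_6), S(f_3,g_6), S(g_4,g_6), S(g_5,g_6)) all reduce to 0 modulo the current basis, so we have a Gröbner basis.
Inter-reduce: drop elements whose leading term is divisible by another's, tail-reduce, and make monic.

G = {x_3^2 + 1/10x_3 - 9/10, x_1 + 1, x_2 + 10/9x_3 + 1/9}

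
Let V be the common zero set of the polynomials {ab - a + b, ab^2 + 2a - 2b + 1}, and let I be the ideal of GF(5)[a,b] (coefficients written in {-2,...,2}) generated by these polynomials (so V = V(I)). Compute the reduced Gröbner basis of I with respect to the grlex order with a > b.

G = {a^2 + 2b + 2, ab - a + b, b^2 + 2a - 2b - 1}

f_1 = ab - a + b, LT = ab.
f_2 = ab^2 + 2a - 2b + 1, LT = ab^2.

S(f_1,f_2): lcm = ab^2. S = -ab + b^2 - 2a + 2b - 1.
  leading term ab: subtract (-1)·f_1 from -ab + b^2 - 2a + 2b - 1 → b^2 + 2a - 2b - 1
  leading term b^2: no divisor's leading term divides it; move b^2 to the remainder.
  leading term a: no divisor's leading term divides it; move 2a to the remainder.
  leading term b: no divisor's leading term divides it; move -2b to the remainder.
  leading term 1: no divisor's leading term divides it; move -1 to the remainder.
  remainder b^2 + 2a - 2b - 1 ≠ 0; add g_3 = b^2 + 2a - 2b - 1 to the basis.

S(f_1,g_3): lcm = ab^2. S = -2a^2 + ab + b^2 + a.
  leading term a^2: no divisor's leading term divides it; move -2a^2 to the remainder.
  leading term ab: subtract (1)·f_1 from ab + b^2 + a → b^2 + 2a - b
  leading term b^2: subtract (1)·g_3 from b^2 + 2a - b → b + 1
  leading term b: no divisor's leading term divides it; move b to the remainder.
  leading term 1: no divisor's leading term divides it; move 1 to the remainder.
  remainder -2a^2 + b + 1 ≠ 0; add g_4 = -2a^2 + b + 1 to the basis.

S(f_2,g_3): lcm = ab^2. S = -2a^2 + 2ab - 2a - 2b + 1.
  leading term a^2: subtract (1)·g_4 from -2a^2 + 2ab - 2a - 2b + 1 → 2ab - 2a + 2b
  leading term ab: subtract (2)·f_1 from 2ab - 2a + 2b → 0
  remainder 0.

S(f_1,g_4): lcm = a^2b. S = -a^2 + ab - 2b^2 - 2b.
  leading term a^2: subtract (-2)·g_4 from -a^2 + ab - 2b^2 - 2b → ab - 2b^2 + 2
  leading term ab: subtract (1)·f_1 from ab - 2b^2 + 2 → -2b^2 + a - b + 2
  leading term b^2: subtract (-2)·g_3 from -2b^2 + a - b + 2 → 0
  remainder 0.

S(f_2,g_4): lcm = a^2b^2. S = -2b^3 + 2a^2 - 2ab - 2b^2 + a.
  leading term b^3: subtract (-2b)·g_3 from -2b^3 + 2a^2 - 2ab - 2b^2 + a → 2a^2 + 2ab - b^2 + a - 2b
  leading term a^2: subtract (-1)·g_4 from 2a^2 + 2ab - b^2 + a - 2b → 2ab - b^2 + a - b + 1
  leading term ab: subtract (2)·f_1 from 2ab - b^2 + a - b + 1 → -b^2 - 2a + 2b + 1
  leading term b^2: subtract (-1)·g_3 from -b^2 - 2a + 2b + 1 → 0
  remainder 0.

S(g_3,g_4): leading monomials are coprime, so the S-polynomial reduces to 0 (Buchberger's first criterion).
Every S-polynomial of the final basis reduces to 0, so we have a Gröbner basis.
Inter-reduce: drop elements whose leading term is divisible by another's, tail-reduce, and make monic.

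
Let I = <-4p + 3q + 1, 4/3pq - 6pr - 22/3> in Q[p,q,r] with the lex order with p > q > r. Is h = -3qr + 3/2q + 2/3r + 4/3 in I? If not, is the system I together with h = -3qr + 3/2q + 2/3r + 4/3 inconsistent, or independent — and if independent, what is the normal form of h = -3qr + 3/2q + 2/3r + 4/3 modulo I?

-3qr + 3/2q + 2/3r + 4/3 is independent of I; its normal form modulo I is -3qr + 3/2q + 2/3r + 4/3.

First compute the reduced Gröbner basis of I by Buchberger's algorithm.
f_1 = -4p + 3q + 1, LT = p.
f_2 = 4/3pq - 6pr - 22/3, LT = pq.

S(f_1,f_2): lcm = pq. S = 9/2pr - 3/4q^2 - 1/4q + 11/2.
  reduce S modulo (f_1, f_2):
  remainder -3/4q^2 + 27/8qr - 1/4q + 9/8r + 11/2 ≠ 0; add k_3 = -3/4q^2 + 27/8qr - 1/4q + 9/8r + 11/2 to the basis.

The other S-polynomials (S(f_1,k_3), S(f_2,k_3)) all reduce to 0 modulo the current basis, so we have a Gröbner basis.
Inter-reduce: drop elements whose leading term is divisible by another's, tail-reduce, and make monic.
Reduced Gröbner basis: {p - 3/4q - 1/4, q^2 - 9/2qr + 1/3q - 3/2r - 22/3}.
Label its elements g_1 = p - 3/4q - 1/4, g_2 = q^2 - 9/2qr + 1/3q - 3/2r - 22/3.

Reduce h = -3qr + 3/2q + 2/3r + 4/3 modulo G:
  leading term qr: no divisor's leading term divides it; move -3qr to the remainder.
  leading term q: no divisor's leading term divides it; move 3/2q to the remainder.
  leading term r: no divisor's leading term divides it; move 2/3r to the remainder.
  leading term 1: no divisor's leading term divides it; move 4/3 to the remainder.
  normal form = -3qr + 3/2q + 2/3r + 4/3.
The normal form is nonzero, so h ∉ I. Since h minus its normal form lies in I, I + (h) = I + (n) where n = -3qr + 3/2q + 2/3r + 4/3; decide whether this ideal is the whole ring.
Run Buchberger on G together with n (pairs among the g_i already reduce to 0 since G is a Gröbner basis):
g_1 = p - 3/4q - 1/4, LT = p.
g_2 = q^2 - 9/2qr + 1/3q - 3/2r - 22/3, LT = q^2.
n = -3qr + 3/2q + 2/3r + 4/3, LT = qr.

S(g_2,n): lcm = q^2r. S = 1/2q^2 - 9/2qr^2 + 5/9qr + 4/9q - 3/2r^2 - 22/3r.
  reduce S modulo (g_1, g_2, n):
  remainder 5/9q - 5/2r^2 - 2741/324r + 317/81 ≠ 0; add m_4 = 5/9q - 5/2r^2 - 2741/324r + 317/81 to the basis.

S(n,m_4): lcm = qr. S = -1/2q + 9/2r^3 + 2741/180r^2 - 109/15r - 4/9.
  reduce S modulo (g_1, g_2, n, m_4):
  remainder 9/2r^3 + 584/45r^2 - 5357/360r + 277/90 ≠ 0; add m_5 = 9/2r^3 + 584/45r^2 - 5357/360r + 277/90 to the basis.

The other S-polynomials (S(g_1,g_2), S(g_1,n), S(g_1,m_4), S(g_2,m_4), S(g_1,m_5), S(g_2,m_5), S(n,m_5), S(m_4,m_5)) all reduce to 0 modulo the current basis, so we have a Gröbner basis.
Inter-reduce: drop elements whose leading term is divisible by another's, tail-reduce, and make monic.
Reduced Gröbner basis: {p - 27/8r^2 - 2741/240r + 151/30, q - 9/2r^2 - 2741/180r + 317/45, r^3 + 1168/405r^2 - 5357/1620r + 277/405}.
The reduced Gröbner basis of I + (h) is {p - 27/8r^2 - 2741/240r + 151/30, q - 9/2r^2 - 2741/180r + 317/45, r^3 + 1168/405r^2 - 5357/1620r + 277/405} ≠ {1}, a proper ideal, so the enlarged system stays consistent: h is independent of I, with normal form -3qr + 3/2q + 2/3r + 4/3.

Ideal membership is decidable via reduction modulo a Gröbner basis.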